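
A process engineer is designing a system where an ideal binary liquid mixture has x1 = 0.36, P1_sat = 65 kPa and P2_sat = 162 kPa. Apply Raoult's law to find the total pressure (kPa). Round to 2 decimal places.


P = x1*P1_sat + x2*P2_sat
x2 = 1 - x1 = 1 - 0.36 = 0.64
P = 0.36*65 + 0.64*162
P = 23.4 + 103.68
P = 127.08 kPa


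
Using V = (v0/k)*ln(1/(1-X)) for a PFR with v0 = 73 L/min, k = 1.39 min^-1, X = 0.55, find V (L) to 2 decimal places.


V = (v0/k) * ln(1/(1-X))
V = (73/1.39) * ln(1/(1-0.55))
V = 52.517986 * ln(2.222222)
V = 52.517986 * 0.798508
V = 41.94 L


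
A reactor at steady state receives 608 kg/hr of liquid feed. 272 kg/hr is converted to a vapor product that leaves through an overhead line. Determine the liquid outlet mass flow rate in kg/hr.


Steady-state mass balance on the main outlet: F_out = F_in - F_removed
F_out = 608 - 272
F_out = 336 kg/hr


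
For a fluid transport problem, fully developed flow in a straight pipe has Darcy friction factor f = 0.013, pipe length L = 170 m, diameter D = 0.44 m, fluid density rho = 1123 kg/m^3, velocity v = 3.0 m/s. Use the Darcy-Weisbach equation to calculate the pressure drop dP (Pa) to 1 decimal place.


dP = f * (L/D) * (rho*v^2/2)
dP = 0.013 * (170/0.44) * (1123*3.0^2/2)
L/D = 386.36363636
rho*v^2/2 = 1123*9.0/2 = 5053.5
dP = 0.013 * 386.36363636 * 5053.5
dP = 25382.4 Pa


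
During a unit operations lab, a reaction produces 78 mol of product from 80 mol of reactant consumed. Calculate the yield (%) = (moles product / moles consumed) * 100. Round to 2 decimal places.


Yield = (moles product / moles consumed) * 100%
Yield = (78 / 80) * 100
Yield = 0.975 * 100
Yield = 97.50%


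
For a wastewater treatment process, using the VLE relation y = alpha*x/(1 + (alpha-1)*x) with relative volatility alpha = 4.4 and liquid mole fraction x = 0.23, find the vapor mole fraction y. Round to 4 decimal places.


y = alpha*x / (1 + (alpha-1)*x)
y = 4.4*0.23 / (1 + (4.4-1)*0.23)
y = 1.012 / (1 + 0.782)
y = 1.012 / 1.782
y = 0.5679


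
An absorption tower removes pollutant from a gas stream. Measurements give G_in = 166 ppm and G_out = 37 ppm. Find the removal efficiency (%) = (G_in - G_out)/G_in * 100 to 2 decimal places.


Efficiency = (G_in - G_out) / G_in * 100%
Efficiency = (166 - 37) / 166 * 100
Efficiency = 129 / 166 * 100
Efficiency = 77.71%


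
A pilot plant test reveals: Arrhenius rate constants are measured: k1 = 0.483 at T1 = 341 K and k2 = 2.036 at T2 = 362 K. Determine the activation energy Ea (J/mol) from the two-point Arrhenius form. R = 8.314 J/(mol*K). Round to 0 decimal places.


Ea = R * ln(k2/k1) / (1/T1 - 1/T2)
ln(k2/k1) = ln(2.036/0.483) = 1.4387257
1/T1 - 1/T2 = 1/341 - 1/362 = 0.00017012038
Ea = 8.314 * 1.4387257 / 0.00017012038
Ea = 70312 J/mol


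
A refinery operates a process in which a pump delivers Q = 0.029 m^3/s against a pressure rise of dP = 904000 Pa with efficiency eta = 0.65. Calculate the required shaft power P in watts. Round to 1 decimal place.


P = Q * dP / eta
P = 0.029 * 904000 / 0.65
P = 26216.0 / 0.65
P = 40332.3 W


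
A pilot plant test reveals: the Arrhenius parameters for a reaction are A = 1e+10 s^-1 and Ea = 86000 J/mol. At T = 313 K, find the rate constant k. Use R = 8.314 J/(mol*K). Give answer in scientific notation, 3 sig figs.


k = A * exp(-Ea/(R*T))
k = 1e+10 * exp(-86000 / (8.314 * 313))
k = 1e+10 * exp(-33.047917)
k = 4.44e-05


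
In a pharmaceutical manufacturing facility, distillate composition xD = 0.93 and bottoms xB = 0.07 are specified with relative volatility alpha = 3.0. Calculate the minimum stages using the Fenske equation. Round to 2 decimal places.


N_min = ln((xD*(1-xB))/(xB*(1-xD))) / ln(alpha)
Numerator inside ln: 0.8649 / 0.0049 = 176.510204
ln(176.510204) = 5.173379
ln(alpha) = ln(3.0) = 1.098612
N_min = 5.173379 / 1.098612 = 4.71


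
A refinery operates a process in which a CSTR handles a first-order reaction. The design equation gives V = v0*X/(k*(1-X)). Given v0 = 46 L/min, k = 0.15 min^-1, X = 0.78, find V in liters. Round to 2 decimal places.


V = v0 * X / (k * (1 - X))
V = 46 * 0.78 / (0.15 * (1 - 0.78))
V = 35.88 / (0.15 * 0.22)
V = 35.88 / 0.033
V = 1087.27 L


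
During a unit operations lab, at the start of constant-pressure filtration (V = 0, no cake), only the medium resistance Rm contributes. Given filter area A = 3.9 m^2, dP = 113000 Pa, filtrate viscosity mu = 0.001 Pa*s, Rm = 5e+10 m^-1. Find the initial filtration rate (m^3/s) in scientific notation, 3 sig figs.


rate = A * dP / (mu * Rm)
rate = 3.9 * 113000 / (0.001 * 5e+10)
rate = 440700.0 / 5.000e+07
rate = 8.81e-03 m^3/s


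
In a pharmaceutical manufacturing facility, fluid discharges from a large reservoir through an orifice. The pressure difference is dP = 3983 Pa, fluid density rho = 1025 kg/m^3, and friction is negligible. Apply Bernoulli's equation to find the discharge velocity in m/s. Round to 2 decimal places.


v = sqrt(2*dP/rho)
v = sqrt(2*3983/1025)
v = sqrt(7.771707)
v = 2.79 m/s


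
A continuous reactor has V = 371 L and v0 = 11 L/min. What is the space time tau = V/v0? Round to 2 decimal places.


tau = V / v0
tau = 371 / 11
tau = 33.73 min


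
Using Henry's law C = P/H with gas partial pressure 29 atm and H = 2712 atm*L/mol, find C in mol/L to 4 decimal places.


C = P / H
C = 29 / 2712
C = 0.0107 mol/L


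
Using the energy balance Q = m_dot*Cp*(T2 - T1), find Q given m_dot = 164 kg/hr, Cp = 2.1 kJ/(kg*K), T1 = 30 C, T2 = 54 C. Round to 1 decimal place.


Q = m_dot * Cp * (T2 - T1)
Q = 164 * 2.1 * (54 - 30)
Q = 164 * 2.1 * 24
Q = 8265.6 kJ/hr


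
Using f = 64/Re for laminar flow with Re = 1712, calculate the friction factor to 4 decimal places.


f = 64 / Re
f = 64 / 1712
f = 0.0374


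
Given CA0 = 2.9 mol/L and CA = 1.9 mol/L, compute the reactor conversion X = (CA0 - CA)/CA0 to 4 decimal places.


X = (CA0 - CA) / CA0
X = (2.9 - 1.9) / 2.9
X = 1.0 / 2.9
X = 0.3448


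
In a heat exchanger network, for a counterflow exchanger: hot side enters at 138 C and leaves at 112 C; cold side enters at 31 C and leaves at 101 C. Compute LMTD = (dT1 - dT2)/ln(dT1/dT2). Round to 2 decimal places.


dT1 = Th_in - Tc_out = 138 - 101 = 37
dT2 = Th_out - Tc_in = 112 - 31 = 81
LMTD = (dT1 - dT2) / ln(dT1/dT2)
LMTD = (37 - 81) / ln(37/81)
LMTD = 56.16 K


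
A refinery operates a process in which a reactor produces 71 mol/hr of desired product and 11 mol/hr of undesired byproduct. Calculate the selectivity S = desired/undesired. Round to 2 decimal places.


S = desired product rate / undesired product rate
S = 71 / 11
S = 6.45


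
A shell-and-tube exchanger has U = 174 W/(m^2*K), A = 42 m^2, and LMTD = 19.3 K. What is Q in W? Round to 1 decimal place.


Q = U * A * LMTD
Q = 174 * 42 * 19.3
Q = 141044.4 W


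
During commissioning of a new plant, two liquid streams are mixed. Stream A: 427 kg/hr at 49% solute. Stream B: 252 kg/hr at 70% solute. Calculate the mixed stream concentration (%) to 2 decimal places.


Mass balance on solute: F1*x1 + F2*x2 = F3*x3
F3 = F1 + F2 = 427 + 252 = 679 kg/hr
x3 = (F1*x1 + F2*x2)/F3
x3 = (427*0.49 + 252*0.7) / 679
x3 = 56.79%


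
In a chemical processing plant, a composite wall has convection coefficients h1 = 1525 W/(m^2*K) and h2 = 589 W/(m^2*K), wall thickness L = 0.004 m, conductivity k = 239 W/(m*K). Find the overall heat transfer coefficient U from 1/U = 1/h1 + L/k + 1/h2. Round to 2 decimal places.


1/U = 1/h1 + L/k + 1/h2
1/U = 1/1525 + 0.004/239 + 1/589
1/U = 0.0006557377 + 1.67364e-05 + 0.0016977929
1/U = 0.002370267
U = 421.89 W/(m^2*K)


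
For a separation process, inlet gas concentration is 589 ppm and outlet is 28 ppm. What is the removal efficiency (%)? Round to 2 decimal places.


Efficiency = (G_in - G_out) / G_in * 100%
Efficiency = (589 - 28) / 589 * 100
Efficiency = 561 / 589 * 100
Efficiency = 95.25%


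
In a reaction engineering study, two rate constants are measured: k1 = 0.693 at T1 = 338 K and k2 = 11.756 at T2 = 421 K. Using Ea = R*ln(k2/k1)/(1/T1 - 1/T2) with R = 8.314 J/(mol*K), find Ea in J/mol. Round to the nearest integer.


Ea = R * ln(k2/k1) / (1/T1 - 1/T2)
ln(k2/k1) = ln(11.756/0.693) = 2.831089
1/T1 - 1/T2 = 1/338 - 1/421 = 0.00058328297
Ea = 8.314 * 2.831089 / 0.00058328297
Ea = 40354 J/mol


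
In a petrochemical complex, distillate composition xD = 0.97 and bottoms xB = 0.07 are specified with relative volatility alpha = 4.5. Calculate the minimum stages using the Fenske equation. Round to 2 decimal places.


N_min = ln((xD*(1-xB))/(xB*(1-xD))) / ln(alpha)
Numerator inside ln: 0.9021 / 0.0021 = 429.571429
ln(429.571429) = 6.062788
ln(alpha) = ln(4.5) = 1.504077
N_min = 6.062788 / 1.504077 = 4.03


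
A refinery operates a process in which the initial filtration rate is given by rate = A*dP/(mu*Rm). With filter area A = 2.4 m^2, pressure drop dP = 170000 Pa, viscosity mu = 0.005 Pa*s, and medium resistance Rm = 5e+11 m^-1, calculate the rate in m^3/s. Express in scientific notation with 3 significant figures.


rate = A * dP / (mu * Rm)
rate = 2.4 * 170000 / (0.005 * 5e+11)
rate = 408000.0 / 2.500e+09
rate = 1.63e-04 m^3/s


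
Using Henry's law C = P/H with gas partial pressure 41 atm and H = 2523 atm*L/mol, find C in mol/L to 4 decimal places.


C = P / H
C = 41 / 2523
C = 0.0163 mol/L


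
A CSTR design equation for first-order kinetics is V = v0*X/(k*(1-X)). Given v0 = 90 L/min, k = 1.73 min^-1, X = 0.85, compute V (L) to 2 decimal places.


V = v0 * X / (k * (1 - X))
V = 90 * 0.85 / (1.73 * (1 - 0.85))
V = 76.5 / (1.73 * 0.15)
V = 76.5 / 0.2595
V = 294.80 L


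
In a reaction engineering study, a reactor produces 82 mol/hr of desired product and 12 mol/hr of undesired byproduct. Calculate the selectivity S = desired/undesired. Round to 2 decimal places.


S = desired product rate / undesired product rate
S = 82 / 12
S = 6.83


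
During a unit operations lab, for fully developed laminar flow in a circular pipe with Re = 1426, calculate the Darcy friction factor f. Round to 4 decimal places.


f = 64 / Re
f = 64 / 1426
f = 0.0449


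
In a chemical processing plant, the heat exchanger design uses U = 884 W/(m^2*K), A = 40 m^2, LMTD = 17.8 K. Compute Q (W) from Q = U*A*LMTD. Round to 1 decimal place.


Q = U * A * LMTD
Q = 884 * 40 * 17.8
Q = 629408.0 W


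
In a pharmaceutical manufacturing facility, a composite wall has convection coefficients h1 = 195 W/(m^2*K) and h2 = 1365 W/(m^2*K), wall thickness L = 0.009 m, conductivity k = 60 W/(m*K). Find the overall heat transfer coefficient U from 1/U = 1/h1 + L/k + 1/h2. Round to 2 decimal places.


1/U = 1/h1 + L/k + 1/h2
1/U = 1/195 + 0.009/60 + 1/1365
1/U = 0.0051282051 + 0.00015 + 0.0007326007
1/U = 0.0060108058
U = 166.37 W/(m^2*K)


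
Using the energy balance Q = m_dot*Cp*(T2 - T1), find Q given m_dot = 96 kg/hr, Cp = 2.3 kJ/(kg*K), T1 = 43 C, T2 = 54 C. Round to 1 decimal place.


Q = m_dot * Cp * (T2 - T1)
Q = 96 * 2.3 * (54 - 43)
Q = 96 * 2.3 * 11
Q = 2428.8 kJ/hr


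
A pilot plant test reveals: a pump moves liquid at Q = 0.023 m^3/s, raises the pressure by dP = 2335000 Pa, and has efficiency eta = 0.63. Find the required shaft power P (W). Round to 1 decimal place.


P = Q * dP / eta
P = 0.023 * 2335000 / 0.63
P = 53705.0 / 0.63
P = 85246.0 W


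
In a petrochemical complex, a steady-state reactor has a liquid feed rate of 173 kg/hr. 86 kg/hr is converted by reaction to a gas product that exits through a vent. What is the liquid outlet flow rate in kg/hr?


Steady-state mass balance on the main outlet: F_out = F_in - F_removed
F_out = 173 - 86
F_out = 87 kg/hr


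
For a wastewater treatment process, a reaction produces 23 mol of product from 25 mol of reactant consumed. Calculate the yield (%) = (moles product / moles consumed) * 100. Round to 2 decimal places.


Yield = (moles product / moles consumed) * 100%
Yield = (23 / 25) * 100
Yield = 0.92 * 100
Yield = 92.00%


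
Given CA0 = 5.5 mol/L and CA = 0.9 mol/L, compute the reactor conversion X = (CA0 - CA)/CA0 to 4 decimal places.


X = (CA0 - CA) / CA0
X = (5.5 - 0.9) / 5.5
X = 4.6 / 5.5
X = 0.8364


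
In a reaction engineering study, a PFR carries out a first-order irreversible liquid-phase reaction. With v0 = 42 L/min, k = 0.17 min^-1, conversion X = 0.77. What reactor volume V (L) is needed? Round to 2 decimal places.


V = (v0/k) * ln(1/(1-X))
V = (42/0.17) * ln(1/(1-0.77))
V = 247.058824 * ln(4.347826)
V = 247.058824 * 1.469676
V = 363.10 L


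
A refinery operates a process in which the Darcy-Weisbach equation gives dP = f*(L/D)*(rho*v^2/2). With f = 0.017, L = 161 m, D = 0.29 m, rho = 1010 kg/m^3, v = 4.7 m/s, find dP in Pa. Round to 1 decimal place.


dP = f * (L/D) * (rho*v^2/2)
dP = 0.017 * (161/0.29) * (1010*4.7^2/2)
L/D = 555.17241379
rho*v^2/2 = 1010*22.09/2 = 11155.45
dP = 0.017 * 555.17241379 * 11155.45
dP = 105284.4 Pa


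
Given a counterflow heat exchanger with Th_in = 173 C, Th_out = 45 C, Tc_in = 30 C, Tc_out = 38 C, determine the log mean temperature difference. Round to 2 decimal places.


dT1 = Th_in - Tc_out = 173 - 38 = 135
dT2 = Th_out - Tc_in = 45 - 30 = 15
LMTD = (dT1 - dT2) / ln(dT1/dT2)
LMTD = (135 - 15) / ln(135/15)
LMTD = 54.61 K


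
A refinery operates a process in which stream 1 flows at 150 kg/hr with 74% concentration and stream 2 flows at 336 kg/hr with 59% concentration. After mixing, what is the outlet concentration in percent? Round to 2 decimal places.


Mass balance on solute: F1*x1 + F2*x2 = F3*x3
F3 = F1 + F2 = 150 + 336 = 486 kg/hr
x3 = (F1*x1 + F2*x2)/F3
x3 = (150*0.74 + 336*0.59) / 486
x3 = 63.63%


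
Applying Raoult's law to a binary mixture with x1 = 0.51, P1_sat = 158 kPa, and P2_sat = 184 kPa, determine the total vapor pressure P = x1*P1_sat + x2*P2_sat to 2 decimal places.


P = x1*P1_sat + x2*P2_sat
x2 = 1 - x1 = 1 - 0.51 = 0.49
P = 0.51*158 + 0.49*184
P = 80.58 + 90.16
P = 170.74 kPa


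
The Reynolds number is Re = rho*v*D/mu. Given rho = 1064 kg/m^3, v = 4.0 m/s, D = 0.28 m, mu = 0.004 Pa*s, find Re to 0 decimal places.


Re = rho * v * D / mu
Re = 1064 * 4.0 * 0.28 / 0.004
Re = 1191.68 / 0.004
Re = 297920


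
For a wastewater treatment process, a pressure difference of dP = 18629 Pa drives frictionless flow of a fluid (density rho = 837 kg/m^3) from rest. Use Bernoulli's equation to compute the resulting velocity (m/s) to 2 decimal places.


v = sqrt(2*dP/rho)
v = sqrt(2*18629/837)
v = sqrt(44.51374)
v = 6.67 m/s


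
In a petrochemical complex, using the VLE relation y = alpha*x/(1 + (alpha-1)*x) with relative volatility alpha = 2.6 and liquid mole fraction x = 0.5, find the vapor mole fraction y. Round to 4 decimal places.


y = alpha*x / (1 + (alpha-1)*x)
y = 2.6*0.5 / (1 + (2.6-1)*0.5)
y = 1.3 / (1 + 0.8)
y = 1.3 / 1.8
y = 0.7222


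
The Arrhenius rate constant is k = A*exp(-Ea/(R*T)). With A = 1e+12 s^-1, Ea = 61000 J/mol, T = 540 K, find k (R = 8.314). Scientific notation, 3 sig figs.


k = A * exp(-Ea/(R*T))
k = 1e+12 * exp(-61000 / (8.314 * 540))
k = 1e+12 * exp(-13.587078)
k = 1.26e+06


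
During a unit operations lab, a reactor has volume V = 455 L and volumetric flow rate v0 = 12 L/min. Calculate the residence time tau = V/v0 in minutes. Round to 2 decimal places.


tau = V / v0
tau = 455 / 12
tau = 37.92 min


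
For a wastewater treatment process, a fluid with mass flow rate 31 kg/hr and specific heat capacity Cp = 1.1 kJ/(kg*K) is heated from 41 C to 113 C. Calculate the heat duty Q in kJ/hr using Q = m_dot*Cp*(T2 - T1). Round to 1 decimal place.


Q = m_dot * Cp * (T2 - T1)
Q = 31 * 1.1 * (113 - 41)
Q = 31 * 1.1 * 72
Q = 2455.2 kJ/hr


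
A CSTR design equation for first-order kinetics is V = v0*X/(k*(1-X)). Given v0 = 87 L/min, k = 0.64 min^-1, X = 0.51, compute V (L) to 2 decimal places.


V = v0 * X / (k * (1 - X))
V = 87 * 0.51 / (0.64 * (1 - 0.51))
V = 44.37 / (0.64 * 0.49)
V = 44.37 / 0.3136
V = 141.49 L


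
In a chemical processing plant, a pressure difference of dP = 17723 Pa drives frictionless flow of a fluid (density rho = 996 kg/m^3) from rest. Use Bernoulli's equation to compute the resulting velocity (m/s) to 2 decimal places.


v = sqrt(2*dP/rho)
v = sqrt(2*17723/996)
v = sqrt(35.588353)
v = 5.97 m/s


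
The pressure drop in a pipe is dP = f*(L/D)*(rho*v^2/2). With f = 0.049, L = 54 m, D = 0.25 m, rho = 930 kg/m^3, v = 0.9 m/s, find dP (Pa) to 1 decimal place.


dP = f * (L/D) * (rho*v^2/2)
dP = 0.049 * (54/0.25) * (930*0.9^2/2)
L/D = 216.0
rho*v^2/2 = 930*0.81/2 = 376.65
dP = 0.049 * 216.0 * 376.65
dP = 3986.5 Pa


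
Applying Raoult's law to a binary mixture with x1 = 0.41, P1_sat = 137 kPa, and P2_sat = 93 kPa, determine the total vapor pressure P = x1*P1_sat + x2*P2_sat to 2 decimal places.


P = x1*P1_sat + x2*P2_sat
x2 = 1 - x1 = 1 - 0.41 = 0.59
P = 0.41*137 + 0.59*93
P = 56.17 + 54.87
P = 111.04 kPa


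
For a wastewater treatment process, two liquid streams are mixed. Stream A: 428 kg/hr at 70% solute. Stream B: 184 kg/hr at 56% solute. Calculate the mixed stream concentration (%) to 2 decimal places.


Mass balance on solute: F1*x1 + F2*x2 = F3*x3
F3 = F1 + F2 = 428 + 184 = 612 kg/hr
x3 = (F1*x1 + F2*x2)/F3
x3 = (428*0.7 + 184*0.56) / 612
x3 = 65.79%


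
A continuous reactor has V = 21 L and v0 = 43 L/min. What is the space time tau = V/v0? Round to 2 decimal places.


tau = V / v0
tau = 21 / 43
tau = 0.49 min


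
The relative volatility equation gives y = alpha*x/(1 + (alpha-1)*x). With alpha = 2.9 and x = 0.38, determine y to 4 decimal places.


y = alpha*x / (1 + (alpha-1)*x)
y = 2.9*0.38 / (1 + (2.9-1)*0.38)
y = 1.102 / (1 + 0.722)
y = 1.102 / 1.722
y = 0.6400


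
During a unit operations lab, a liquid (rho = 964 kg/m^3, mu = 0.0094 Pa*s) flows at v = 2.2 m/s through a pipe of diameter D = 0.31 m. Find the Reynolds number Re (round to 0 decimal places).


Re = rho * v * D / mu
Re = 964 * 2.2 * 0.31 / 0.0094
Re = 657.448 / 0.0094
Re = 69941


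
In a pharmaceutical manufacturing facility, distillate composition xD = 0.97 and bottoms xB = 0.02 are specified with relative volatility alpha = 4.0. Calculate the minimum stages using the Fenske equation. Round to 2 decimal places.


N_min = ln((xD*(1-xB))/(xB*(1-xD))) / ln(alpha)
Numerator inside ln: 0.9506 / 0.0006 = 1584.333333
ln(1584.333333) = 7.367919
ln(alpha) = ln(4.0) = 1.386294
N_min = 7.367919 / 1.386294 = 5.31


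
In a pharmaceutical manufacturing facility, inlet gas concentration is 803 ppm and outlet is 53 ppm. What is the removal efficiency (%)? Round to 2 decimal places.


Efficiency = (G_in - G_out) / G_in * 100%
Efficiency = (803 - 53) / 803 * 100
Efficiency = 750 / 803 * 100
Efficiency = 93.40%


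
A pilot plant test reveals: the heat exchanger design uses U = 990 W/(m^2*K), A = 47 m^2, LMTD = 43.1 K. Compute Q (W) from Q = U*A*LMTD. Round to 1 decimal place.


Q = U * A * LMTD
Q = 990 * 47 * 43.1
Q = 2005443.0 W


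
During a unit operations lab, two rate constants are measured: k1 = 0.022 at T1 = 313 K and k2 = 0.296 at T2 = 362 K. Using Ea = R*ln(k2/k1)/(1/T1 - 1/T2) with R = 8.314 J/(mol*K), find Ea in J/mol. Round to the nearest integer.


Ea = R * ln(k2/k1) / (1/T1 - 1/T2)
ln(k2/k1) = ln(0.296/0.022) = 2.599317
1/T1 - 1/T2 = 1/313 - 1/362 = 0.00043245724
Ea = 8.314 * 2.599317 / 0.00043245724
Ea = 49972 J/mol


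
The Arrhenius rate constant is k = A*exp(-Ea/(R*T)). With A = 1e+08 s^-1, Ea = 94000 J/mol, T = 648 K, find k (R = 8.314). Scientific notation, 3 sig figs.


k = A * exp(-Ea/(R*T))
k = 1e+08 * exp(-94000 / (8.314 * 648))
k = 1e+08 * exp(-17.447887)
k = 2.65e+00


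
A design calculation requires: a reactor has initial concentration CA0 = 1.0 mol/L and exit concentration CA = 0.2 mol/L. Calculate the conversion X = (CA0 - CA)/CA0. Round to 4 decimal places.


X = (CA0 - CA) / CA0
X = (1.0 - 0.2) / 1.0
X = 0.8 / 1.0
X = 0.8000


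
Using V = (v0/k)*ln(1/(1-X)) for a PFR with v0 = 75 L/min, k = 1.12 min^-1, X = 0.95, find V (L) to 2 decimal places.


V = (v0/k) * ln(1/(1-X))
V = (75/1.12) * ln(1/(1-0.95))
V = 66.964286 * ln(20.0)
V = 66.964286 * 2.995732
V = 200.61 L


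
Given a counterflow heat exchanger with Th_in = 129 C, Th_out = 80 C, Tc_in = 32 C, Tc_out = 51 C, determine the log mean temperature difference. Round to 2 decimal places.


dT1 = Th_in - Tc_out = 129 - 51 = 78
dT2 = Th_out - Tc_in = 80 - 32 = 48
LMTD = (dT1 - dT2) / ln(dT1/dT2)
LMTD = (78 - 48) / ln(78/48)
LMTD = 61.79 K


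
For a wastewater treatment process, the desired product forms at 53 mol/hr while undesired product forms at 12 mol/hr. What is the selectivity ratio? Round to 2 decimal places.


S = desired product rate / undesired product rate
S = 53 / 12
S = 4.42


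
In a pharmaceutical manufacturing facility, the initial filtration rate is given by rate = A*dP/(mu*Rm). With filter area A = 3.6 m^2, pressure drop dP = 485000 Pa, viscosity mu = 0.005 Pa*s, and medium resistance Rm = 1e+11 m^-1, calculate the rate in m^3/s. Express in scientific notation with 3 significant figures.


rate = A * dP / (mu * Rm)
rate = 3.6 * 485000 / (0.005 * 1e+11)
rate = 1746000.0 / 5.000e+08
rate = 3.49e-03 m^3/s


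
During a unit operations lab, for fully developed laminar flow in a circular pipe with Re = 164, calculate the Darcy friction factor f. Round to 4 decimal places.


f = 64 / Re
f = 64 / 164
f = 0.3902


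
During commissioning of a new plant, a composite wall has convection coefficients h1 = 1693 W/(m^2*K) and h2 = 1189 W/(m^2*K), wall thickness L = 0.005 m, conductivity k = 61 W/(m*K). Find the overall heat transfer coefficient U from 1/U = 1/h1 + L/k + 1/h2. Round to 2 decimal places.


1/U = 1/h1 + L/k + 1/h2
1/U = 1/1693 + 0.005/61 + 1/1189
1/U = 0.0005906675 + 8.19672e-05 + 0.0008410429
1/U = 0.0015136776
U = 660.64 W/(m^2*K)


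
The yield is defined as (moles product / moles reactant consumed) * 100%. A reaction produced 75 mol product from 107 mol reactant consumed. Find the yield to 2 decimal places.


Yield = (moles product / moles consumed) * 100%
Yield = (75 / 107) * 100
Yield = 0.7009 * 100
Yield = 70.09%


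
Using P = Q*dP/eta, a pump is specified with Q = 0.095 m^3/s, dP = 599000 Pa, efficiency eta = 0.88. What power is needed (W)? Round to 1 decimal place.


P = Q * dP / eta
P = 0.095 * 599000 / 0.88
P = 56905.0 / 0.88
P = 64664.8 W


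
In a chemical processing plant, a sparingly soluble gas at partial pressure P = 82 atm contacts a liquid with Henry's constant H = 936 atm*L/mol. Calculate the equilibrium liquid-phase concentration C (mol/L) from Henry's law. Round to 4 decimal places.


C = P / H
C = 82 / 936
C = 0.0876 mol/L


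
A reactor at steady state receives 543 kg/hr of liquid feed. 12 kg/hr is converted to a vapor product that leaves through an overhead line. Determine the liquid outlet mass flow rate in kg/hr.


Steady-state mass balance on the main outlet: F_out = F_in - F_removed
F_out = 543 - 12
F_out = 531 kg/hr


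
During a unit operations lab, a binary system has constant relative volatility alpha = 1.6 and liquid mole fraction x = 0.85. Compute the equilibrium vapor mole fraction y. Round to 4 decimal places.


y = alpha*x / (1 + (alpha-1)*x)
y = 1.6*0.85 / (1 + (1.6-1)*0.85)
y = 1.36 / (1 + 0.51)
y = 1.36 / 1.51
y = 0.9007


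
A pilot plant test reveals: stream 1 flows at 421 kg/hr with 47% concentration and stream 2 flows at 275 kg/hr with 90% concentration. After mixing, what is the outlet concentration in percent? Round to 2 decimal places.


Mass balance on solute: F1*x1 + F2*x2 = F3*x3
F3 = F1 + F2 = 421 + 275 = 696 kg/hr
x3 = (F1*x1 + F2*x2)/F3
x3 = (421*0.47 + 275*0.9) / 696
x3 = 63.99%


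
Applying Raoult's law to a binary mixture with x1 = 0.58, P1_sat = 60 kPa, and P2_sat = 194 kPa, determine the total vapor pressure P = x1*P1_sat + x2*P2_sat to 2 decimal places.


P = x1*P1_sat + x2*P2_sat
x2 = 1 - x1 = 1 - 0.58 = 0.42
P = 0.58*60 + 0.42*194
P = 34.8 + 81.48
P = 116.28 kPa


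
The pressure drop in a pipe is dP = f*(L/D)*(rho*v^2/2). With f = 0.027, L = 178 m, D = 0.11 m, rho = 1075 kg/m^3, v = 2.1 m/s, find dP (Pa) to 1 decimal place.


dP = f * (L/D) * (rho*v^2/2)
dP = 0.027 * (178/0.11) * (1075*2.1^2/2)
L/D = 1618.18181818
rho*v^2/2 = 1075*4.41/2 = 2370.375
dP = 0.027 * 1618.18181818 * 2370.375
dP = 103563.8 Pa


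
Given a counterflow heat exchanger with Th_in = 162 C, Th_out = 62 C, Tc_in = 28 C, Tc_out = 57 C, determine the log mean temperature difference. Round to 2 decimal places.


dT1 = Th_in - Tc_out = 162 - 57 = 105
dT2 = Th_out - Tc_in = 62 - 28 = 34
LMTD = (dT1 - dT2) / ln(dT1/dT2)
LMTD = (105 - 34) / ln(105/34)
LMTD = 62.97 K


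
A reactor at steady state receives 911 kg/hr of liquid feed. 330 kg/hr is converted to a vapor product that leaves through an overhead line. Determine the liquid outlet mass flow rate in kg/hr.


Steady-state mass balance on the main outlet: F_out = F_in - F_removed
F_out = 911 - 330
F_out = 581 kg/hr


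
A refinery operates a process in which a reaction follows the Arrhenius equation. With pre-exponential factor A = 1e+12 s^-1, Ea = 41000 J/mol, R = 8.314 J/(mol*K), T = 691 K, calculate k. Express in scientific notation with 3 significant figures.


k = A * exp(-Ea/(R*T))
k = 1e+12 * exp(-41000 / (8.314 * 691))
k = 1e+12 * exp(-7.136673)
k = 7.95e+08


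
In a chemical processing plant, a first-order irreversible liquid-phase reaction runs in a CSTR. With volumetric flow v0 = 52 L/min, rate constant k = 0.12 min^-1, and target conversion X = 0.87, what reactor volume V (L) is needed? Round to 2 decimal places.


V = v0 * X / (k * (1 - X))
V = 52 * 0.87 / (0.12 * (1 - 0.87))
V = 45.24 / (0.12 * 0.13)
V = 45.24 / 0.0156
V = 2900.00 L


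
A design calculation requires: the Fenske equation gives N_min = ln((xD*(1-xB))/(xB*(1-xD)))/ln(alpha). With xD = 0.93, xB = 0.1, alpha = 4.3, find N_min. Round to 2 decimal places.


N_min = ln((xD*(1-xB))/(xB*(1-xD))) / ln(alpha)
Numerator inside ln: 0.837 / 0.007 = 119.571429
ln(119.571429) = 4.783914
ln(alpha) = ln(4.3) = 1.458615
N_min = 4.783914 / 1.458615 = 3.28


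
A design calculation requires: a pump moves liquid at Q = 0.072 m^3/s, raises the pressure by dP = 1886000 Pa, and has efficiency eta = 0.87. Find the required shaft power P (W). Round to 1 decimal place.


P = Q * dP / eta
P = 0.072 * 1886000 / 0.87
P = 135792.0 / 0.87
P = 156082.8 W


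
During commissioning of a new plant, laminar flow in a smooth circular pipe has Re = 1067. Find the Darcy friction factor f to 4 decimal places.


f = 64 / Re
f = 64 / 1067
f = 0.0600


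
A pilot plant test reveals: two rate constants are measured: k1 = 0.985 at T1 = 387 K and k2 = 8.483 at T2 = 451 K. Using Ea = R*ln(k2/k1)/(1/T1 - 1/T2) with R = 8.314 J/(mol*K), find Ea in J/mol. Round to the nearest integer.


Ea = R * ln(k2/k1) / (1/T1 - 1/T2)
ln(k2/k1) = ln(8.483/0.985) = 2.1531778
1/T1 - 1/T2 = 1/387 - 1/451 = 0.000366684428
Ea = 8.314 * 2.1531778 / 0.000366684428
Ea = 48820 J/mol


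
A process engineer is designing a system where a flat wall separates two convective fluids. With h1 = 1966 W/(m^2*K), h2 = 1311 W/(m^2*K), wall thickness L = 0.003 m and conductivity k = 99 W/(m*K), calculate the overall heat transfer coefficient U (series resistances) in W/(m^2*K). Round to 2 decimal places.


1/U = 1/h1 + L/k + 1/h2
1/U = 1/1966 + 0.003/99 + 1/1311
1/U = 0.000508647 + 3.0303e-05 + 0.0007627765
1/U = 0.0013017265
U = 768.21 W/(m^2*K)


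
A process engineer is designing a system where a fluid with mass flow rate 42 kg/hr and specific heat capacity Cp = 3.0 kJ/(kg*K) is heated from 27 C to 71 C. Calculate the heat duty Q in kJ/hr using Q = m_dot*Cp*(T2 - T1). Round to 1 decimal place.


Q = m_dot * Cp * (T2 - T1)
Q = 42 * 3.0 * (71 - 27)
Q = 42 * 3.0 * 44
Q = 5544.0 kJ/hr


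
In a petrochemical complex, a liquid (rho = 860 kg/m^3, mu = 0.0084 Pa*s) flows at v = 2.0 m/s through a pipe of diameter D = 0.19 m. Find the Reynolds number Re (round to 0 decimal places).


Re = rho * v * D / mu
Re = 860 * 2.0 * 0.19 / 0.0084
Re = 326.8 / 0.0084
Re = 38905


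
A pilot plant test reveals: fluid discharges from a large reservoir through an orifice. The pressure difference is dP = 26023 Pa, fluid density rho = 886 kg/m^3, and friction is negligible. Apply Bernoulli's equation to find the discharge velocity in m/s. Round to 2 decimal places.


v = sqrt(2*dP/rho)
v = sqrt(2*26023/886)
v = sqrt(58.742664)
v = 7.66 m/s


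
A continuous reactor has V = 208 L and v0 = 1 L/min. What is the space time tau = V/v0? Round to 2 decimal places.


tau = V / v0
tau = 208 / 1
tau = 208.00 min


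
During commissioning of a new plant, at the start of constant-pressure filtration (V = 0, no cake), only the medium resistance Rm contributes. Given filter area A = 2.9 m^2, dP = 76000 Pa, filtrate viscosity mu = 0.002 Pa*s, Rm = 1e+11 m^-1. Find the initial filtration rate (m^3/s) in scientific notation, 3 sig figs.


rate = A * dP / (mu * Rm)
rate = 2.9 * 76000 / (0.002 * 1e+11)
rate = 220400.0 / 2.000e+08
rate = 1.10e-03 m^3/s


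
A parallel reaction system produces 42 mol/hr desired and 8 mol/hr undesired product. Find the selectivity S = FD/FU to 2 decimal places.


S = desired product rate / undesired product rate
S = 42 / 8
S = 5.25


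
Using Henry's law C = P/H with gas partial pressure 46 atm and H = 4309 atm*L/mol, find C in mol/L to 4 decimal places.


C = P / H
C = 46 / 4309
C = 0.0107 mol/L


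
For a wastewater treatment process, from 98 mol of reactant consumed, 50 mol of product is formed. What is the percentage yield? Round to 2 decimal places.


Yield = (moles product / moles consumed) * 100%
Yield = (50 / 98) * 100
Yield = 0.5102 * 100
Yield = 51.02%


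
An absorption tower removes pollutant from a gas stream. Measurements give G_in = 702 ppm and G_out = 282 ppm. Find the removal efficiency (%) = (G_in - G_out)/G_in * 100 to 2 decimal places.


Efficiency = (G_in - G_out) / G_in * 100%
Efficiency = (702 - 282) / 702 * 100
Efficiency = 420 / 702 * 100
Efficiency = 59.83%


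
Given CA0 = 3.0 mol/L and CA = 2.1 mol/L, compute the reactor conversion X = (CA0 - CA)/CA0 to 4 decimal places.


X = (CA0 - CA) / CA0
X = (3.0 - 2.1) / 3.0
X = 0.9 / 3.0
X = 0.3000


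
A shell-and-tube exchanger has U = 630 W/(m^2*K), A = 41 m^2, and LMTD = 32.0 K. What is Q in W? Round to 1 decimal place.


Q = U * A * LMTD
Q = 630 * 41 * 32.0
Q = 826560.0 W


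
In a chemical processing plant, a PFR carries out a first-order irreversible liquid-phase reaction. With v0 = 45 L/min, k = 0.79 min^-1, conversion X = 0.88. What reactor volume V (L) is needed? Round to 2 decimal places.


V = (v0/k) * ln(1/(1-X))
V = (45/0.79) * ln(1/(1-0.88))
V = 56.962025 * ln(8.333333)
V = 56.962025 * 2.120263
V = 120.77 L


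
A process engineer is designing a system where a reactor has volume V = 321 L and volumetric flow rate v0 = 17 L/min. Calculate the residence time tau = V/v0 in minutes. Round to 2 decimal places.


tau = V / v0
tau = 321 / 17
tau = 18.88 min


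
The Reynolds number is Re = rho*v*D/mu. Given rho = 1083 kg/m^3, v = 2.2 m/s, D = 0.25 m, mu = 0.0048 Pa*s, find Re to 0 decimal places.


Re = rho * v * D / mu
Re = 1083 * 2.2 * 0.25 / 0.0048
Re = 595.65 / 0.0048
Re = 124094


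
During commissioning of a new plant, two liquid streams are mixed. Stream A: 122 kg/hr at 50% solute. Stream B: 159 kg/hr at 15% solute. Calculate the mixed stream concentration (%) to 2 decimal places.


Mass balance on solute: F1*x1 + F2*x2 = F3*x3
F3 = F1 + F2 = 122 + 159 = 281 kg/hr
x3 = (F1*x1 + F2*x2)/F3
x3 = (122*0.5 + 159*0.15) / 281
x3 = 30.20%


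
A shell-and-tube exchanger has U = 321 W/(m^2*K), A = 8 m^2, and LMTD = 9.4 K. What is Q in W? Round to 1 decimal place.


Q = U * A * LMTD
Q = 321 * 8 * 9.4
Q = 24139.2 W


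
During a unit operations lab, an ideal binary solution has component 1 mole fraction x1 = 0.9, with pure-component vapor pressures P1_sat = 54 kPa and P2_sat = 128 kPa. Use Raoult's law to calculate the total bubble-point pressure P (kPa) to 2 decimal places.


P = x1*P1_sat + x2*P2_sat
x2 = 1 - x1 = 1 - 0.9 = 0.1
P = 0.9*54 + 0.1*128
P = 48.6 + 12.8
P = 61.40 kPa


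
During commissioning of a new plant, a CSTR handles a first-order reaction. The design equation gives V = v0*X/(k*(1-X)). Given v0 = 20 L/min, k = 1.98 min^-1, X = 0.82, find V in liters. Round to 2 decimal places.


V = v0 * X / (k * (1 - X))
V = 20 * 0.82 / (1.98 * (1 - 0.82))
V = 16.4 / (1.98 * 0.18)
V = 16.4 / 0.3564
V = 46.02 L


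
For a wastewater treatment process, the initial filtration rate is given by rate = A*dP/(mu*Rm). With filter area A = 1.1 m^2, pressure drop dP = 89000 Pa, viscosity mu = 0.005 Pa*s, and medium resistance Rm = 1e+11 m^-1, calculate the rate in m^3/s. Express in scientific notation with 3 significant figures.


rate = A * dP / (mu * Rm)
rate = 1.1 * 89000 / (0.005 * 1e+11)
rate = 97900.0 / 5.000e+08
rate = 1.96e-04 m^3/s


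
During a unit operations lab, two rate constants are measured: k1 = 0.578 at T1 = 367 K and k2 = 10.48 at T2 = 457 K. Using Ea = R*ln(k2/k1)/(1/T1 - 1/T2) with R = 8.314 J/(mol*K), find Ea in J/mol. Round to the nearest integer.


Ea = R * ln(k2/k1) / (1/T1 - 1/T2)
ln(k2/k1) = ln(10.48/0.578) = 2.8976501
1/T1 - 1/T2 = 1/367 - 1/457 = 0.000536611833
Ea = 8.314 * 2.8976501 / 0.000536611833
Ea = 44895 J/mol


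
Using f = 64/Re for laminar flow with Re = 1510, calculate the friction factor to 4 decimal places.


f = 64 / Re
f = 64 / 1510
f = 0.0424


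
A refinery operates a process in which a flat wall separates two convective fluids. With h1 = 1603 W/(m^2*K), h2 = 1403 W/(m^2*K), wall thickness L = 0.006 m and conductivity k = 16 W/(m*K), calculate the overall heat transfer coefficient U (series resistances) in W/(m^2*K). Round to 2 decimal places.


1/U = 1/h1 + L/k + 1/h2
1/U = 1/1603 + 0.006/16 + 1/1403
1/U = 0.0006238303 + 0.000375 + 0.0007127584
1/U = 0.0017115887
U = 584.25 W/(m^2*K)


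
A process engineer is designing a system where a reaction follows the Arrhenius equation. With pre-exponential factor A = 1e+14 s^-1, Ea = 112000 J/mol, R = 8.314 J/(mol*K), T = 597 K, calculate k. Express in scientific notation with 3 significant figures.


k = A * exp(-Ea/(R*T))
k = 1e+14 * exp(-112000 / (8.314 * 597))
k = 1e+14 * exp(-22.564913)
k = 1.59e+04


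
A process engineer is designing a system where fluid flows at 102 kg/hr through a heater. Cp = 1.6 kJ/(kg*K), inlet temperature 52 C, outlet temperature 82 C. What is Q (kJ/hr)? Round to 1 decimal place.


Q = m_dot * Cp * (T2 - T1)
Q = 102 * 1.6 * (82 - 52)
Q = 102 * 1.6 * 30
Q = 4896.0 kJ/hr


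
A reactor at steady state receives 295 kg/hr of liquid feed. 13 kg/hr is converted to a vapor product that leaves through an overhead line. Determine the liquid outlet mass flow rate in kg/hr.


Steady-state mass balance on the main outlet: F_out = F_in - F_removed
F_out = 295 - 13
F_out = 282 kg/hr


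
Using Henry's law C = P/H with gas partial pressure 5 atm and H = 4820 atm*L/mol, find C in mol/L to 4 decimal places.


C = P / H
C = 5 / 4820
C = 0.0010 mol/L


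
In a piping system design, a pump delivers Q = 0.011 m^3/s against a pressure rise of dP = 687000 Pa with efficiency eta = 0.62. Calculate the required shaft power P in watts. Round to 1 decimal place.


P = Q * dP / eta
P = 0.011 * 687000 / 0.62
P = 7557.0 / 0.62
P = 12188.7 W


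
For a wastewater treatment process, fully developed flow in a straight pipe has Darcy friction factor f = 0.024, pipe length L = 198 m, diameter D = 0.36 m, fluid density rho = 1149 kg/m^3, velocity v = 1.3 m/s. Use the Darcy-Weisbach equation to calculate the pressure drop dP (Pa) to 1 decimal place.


dP = f * (L/D) * (rho*v^2/2)
dP = 0.024 * (198/0.36) * (1149*1.3^2/2)
L/D = 550.0
rho*v^2/2 = 1149*1.69/2 = 970.905
dP = 0.024 * 550.0 * 970.905
dP = 12815.9 Pa


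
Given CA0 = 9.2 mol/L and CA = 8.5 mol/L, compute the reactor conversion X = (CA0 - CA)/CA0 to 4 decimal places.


X = (CA0 - CA) / CA0
X = (9.2 - 8.5) / 9.2
X = 0.7 / 9.2
X = 0.0761


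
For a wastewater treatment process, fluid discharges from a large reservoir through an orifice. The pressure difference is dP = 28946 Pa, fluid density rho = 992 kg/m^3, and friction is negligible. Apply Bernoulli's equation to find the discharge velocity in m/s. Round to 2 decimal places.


v = sqrt(2*dP/rho)
v = sqrt(2*28946/992)
v = sqrt(58.358871)
v = 7.64 m/s


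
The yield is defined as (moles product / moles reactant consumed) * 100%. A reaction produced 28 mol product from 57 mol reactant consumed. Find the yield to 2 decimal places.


Yield = (moles product / moles consumed) * 100%
Yield = (28 / 57) * 100
Yield = 0.4912 * 100
Yield = 49.12%


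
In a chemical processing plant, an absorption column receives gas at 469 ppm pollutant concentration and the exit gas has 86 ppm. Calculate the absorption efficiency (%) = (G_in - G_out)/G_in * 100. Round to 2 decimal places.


Efficiency = (G_in - G_out) / G_in * 100%
Efficiency = (469 - 86) / 469 * 100
Efficiency = 383 / 469 * 100
Efficiency = 81.66%


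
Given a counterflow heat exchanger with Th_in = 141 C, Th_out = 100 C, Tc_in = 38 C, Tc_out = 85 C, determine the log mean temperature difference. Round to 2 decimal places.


dT1 = Th_in - Tc_out = 141 - 85 = 56
dT2 = Th_out - Tc_in = 100 - 38 = 62
LMTD = (dT1 - dT2) / ln(dT1/dT2)
LMTD = (56 - 62) / ln(56/62)
LMTD = 58.95 K


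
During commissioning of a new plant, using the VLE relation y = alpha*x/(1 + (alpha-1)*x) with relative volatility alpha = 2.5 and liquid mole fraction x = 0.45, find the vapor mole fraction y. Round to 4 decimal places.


y = alpha*x / (1 + (alpha-1)*x)
y = 2.5*0.45 / (1 + (2.5-1)*0.45)
y = 1.125 / (1 + 0.675)
y = 1.125 / 1.675
y = 0.6716


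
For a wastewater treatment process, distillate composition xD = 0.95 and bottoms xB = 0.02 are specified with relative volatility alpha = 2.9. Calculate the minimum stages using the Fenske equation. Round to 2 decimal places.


N_min = ln((xD*(1-xB))/(xB*(1-xD))) / ln(alpha)
Numerator inside ln: 0.931 / 0.001 = 931.0
ln(931.0) = 6.836259
ln(alpha) = ln(2.9) = 1.064711
N_min = 6.836259 / 1.064711 = 6.42


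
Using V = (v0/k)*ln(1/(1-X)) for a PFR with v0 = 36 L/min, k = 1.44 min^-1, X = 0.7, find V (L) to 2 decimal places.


V = (v0/k) * ln(1/(1-X))
V = (36/1.44) * ln(1/(1-0.7))
V = 25.0 * ln(3.333333)
V = 25.0 * 1.203973
V = 30.10 L


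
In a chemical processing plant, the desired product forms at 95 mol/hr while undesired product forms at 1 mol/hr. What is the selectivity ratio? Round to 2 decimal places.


S = desired product rate / undesired product rate
S = 95 / 1
S = 95.00


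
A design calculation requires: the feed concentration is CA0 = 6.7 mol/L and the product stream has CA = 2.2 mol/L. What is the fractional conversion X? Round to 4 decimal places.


X = (CA0 - CA) / CA0
X = (6.7 - 2.2) / 6.7
X = 4.5 / 6.7
X = 0.6716


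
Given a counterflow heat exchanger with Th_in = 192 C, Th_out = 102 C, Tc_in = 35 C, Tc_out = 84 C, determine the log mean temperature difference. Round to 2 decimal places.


dT1 = Th_in - Tc_out = 192 - 84 = 108
dT2 = Th_out - Tc_in = 102 - 35 = 67
LMTD = (dT1 - dT2) / ln(dT1/dT2)
LMTD = (108 - 67) / ln(108/67)
LMTD = 85.87 K


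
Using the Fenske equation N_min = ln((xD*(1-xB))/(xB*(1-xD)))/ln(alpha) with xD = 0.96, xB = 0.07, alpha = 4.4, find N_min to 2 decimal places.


N_min = ln((xD*(1-xB))/(xB*(1-xD))) / ln(alpha)
Numerator inside ln: 0.8928 / 0.0028 = 318.857143
ln(318.857143) = 5.764743
ln(alpha) = ln(4.4) = 1.481605
N_min = 5.764743 / 1.481605 = 3.89


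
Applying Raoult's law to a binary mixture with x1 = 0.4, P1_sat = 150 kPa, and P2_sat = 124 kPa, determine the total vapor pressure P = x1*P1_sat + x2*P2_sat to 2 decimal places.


P = x1*P1_sat + x2*P2_sat
x2 = 1 - x1 = 1 - 0.4 = 0.6
P = 0.4*150 + 0.6*124
P = 60.0 + 74.4
P = 134.40 kPa
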